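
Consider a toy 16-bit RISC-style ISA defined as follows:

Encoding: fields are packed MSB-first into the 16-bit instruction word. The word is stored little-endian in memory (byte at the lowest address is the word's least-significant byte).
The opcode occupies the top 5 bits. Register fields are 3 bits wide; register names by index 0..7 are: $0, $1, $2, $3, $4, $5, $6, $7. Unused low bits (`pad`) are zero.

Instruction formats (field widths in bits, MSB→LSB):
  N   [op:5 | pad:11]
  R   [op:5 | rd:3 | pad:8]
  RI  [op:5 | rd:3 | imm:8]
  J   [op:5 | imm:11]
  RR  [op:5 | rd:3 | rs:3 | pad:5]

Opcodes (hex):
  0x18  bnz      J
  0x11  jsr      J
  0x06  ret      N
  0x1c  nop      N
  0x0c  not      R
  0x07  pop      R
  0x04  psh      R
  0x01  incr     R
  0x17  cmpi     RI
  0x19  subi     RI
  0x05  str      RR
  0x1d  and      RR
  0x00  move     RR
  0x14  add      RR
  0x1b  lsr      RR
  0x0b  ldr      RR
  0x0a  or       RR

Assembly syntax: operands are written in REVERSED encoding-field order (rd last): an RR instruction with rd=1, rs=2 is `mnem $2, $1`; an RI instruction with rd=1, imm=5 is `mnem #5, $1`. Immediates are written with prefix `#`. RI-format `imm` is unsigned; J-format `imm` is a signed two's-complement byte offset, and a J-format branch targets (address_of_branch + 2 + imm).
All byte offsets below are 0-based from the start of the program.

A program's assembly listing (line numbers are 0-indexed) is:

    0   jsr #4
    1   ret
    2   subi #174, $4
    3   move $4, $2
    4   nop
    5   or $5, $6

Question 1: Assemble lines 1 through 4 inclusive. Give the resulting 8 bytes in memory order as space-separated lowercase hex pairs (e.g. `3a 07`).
00 30 ae cc 80 02 00 e0

1. ret fields op=0x6:5|pad=0:11 → word 3000h → 00 30
2. subi fields op=0x19:5|rd=4:3|imm=174:8 → word ccaeh → ae cc
3. move fields op=0x0:5|rd=2:3|rs=4:3|pad=0:5 → word 0280h → 80 02
4. nop fields op=0x1c:5|pad=0:11 → word e000h → 00 e0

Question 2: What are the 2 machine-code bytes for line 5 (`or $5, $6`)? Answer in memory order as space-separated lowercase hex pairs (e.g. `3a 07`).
a0 56

line 5 (or): pack op=0xa:5|rd=6:3|rs=5:3|pad=0:5 = 0x56a0; little→ a0 56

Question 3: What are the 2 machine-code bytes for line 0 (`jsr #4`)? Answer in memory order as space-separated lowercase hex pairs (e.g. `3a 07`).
line 0 (jsr): pack op=0x11:5|imm=4:11 = 0x8804; little→ 04 88

04 88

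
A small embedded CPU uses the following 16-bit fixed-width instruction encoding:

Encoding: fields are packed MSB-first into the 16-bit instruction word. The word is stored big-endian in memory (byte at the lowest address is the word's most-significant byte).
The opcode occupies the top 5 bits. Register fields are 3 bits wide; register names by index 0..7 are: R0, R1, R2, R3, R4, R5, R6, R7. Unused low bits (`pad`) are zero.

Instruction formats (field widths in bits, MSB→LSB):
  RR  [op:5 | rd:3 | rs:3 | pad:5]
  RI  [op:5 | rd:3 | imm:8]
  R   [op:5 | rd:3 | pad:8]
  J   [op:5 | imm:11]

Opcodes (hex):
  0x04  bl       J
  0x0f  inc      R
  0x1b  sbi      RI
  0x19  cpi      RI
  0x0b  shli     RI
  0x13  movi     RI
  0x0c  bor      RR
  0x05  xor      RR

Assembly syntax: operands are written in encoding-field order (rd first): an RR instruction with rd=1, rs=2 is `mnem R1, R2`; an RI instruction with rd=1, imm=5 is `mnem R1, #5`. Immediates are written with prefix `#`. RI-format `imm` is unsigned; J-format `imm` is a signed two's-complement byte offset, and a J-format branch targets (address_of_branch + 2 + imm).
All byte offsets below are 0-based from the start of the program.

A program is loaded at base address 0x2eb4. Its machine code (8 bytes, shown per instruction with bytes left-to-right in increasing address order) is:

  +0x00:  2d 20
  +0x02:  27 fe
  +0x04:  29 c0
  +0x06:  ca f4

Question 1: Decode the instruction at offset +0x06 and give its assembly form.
cpi R2, #244

+0x06: ca f4 ⇒ word 0xcaf4 (big)
  op=0xcaf4>>11=0x19 ⇒ cpi (RI)
  rd: (w>>8)&0x7=0x2 → R2
  imm: (w>>0)&0xff=0xf4 → #244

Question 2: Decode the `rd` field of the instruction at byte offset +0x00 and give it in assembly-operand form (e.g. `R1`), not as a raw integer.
[00] 2d 20 → 0x2d20
  op=0x2d20>>11=0x5 ⇒ xor (RR)
  rd: (w>>8)&0x7=0x5 → R5
  rs: (w>>5)&0x7=0x1 → R1

R5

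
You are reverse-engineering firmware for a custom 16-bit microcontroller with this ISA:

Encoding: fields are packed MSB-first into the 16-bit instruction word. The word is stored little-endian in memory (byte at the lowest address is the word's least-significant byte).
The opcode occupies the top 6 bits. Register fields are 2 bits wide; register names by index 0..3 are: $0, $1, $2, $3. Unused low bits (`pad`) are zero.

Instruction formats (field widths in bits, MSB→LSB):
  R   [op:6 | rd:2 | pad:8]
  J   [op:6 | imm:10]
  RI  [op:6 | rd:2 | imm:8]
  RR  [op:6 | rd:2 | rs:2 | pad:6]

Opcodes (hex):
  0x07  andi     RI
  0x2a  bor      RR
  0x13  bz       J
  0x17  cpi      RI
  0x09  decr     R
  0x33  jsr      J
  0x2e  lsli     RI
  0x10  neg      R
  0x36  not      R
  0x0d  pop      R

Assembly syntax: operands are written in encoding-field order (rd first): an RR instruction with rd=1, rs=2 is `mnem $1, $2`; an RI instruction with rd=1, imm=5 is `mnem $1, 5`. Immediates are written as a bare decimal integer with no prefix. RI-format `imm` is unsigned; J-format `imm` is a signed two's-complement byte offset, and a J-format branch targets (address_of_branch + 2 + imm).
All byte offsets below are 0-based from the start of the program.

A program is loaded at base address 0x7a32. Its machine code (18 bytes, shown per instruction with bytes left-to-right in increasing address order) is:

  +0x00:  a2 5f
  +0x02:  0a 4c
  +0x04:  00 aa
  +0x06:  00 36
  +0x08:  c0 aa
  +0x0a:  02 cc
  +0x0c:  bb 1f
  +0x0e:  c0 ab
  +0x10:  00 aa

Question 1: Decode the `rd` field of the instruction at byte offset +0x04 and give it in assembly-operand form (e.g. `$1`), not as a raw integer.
$2

off 0x04: read 00 aa as little → 0xaa00
  op=0xaa00>>10=0x2a ⇒ bor (RR)
  rd: (w>>8)&0x3=0x2 → $2
  rs: (w>>6)&0x3=0x0 → $0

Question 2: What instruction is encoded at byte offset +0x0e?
[0e] c0 ab → 0xabc0
  opcode bits[15:10]=0x2a: bor/RR
  rd: (w>>8)&0x3=0x3 → $3
  rs: (w>>6)&0x3=0x3 → $3

bor $3, $3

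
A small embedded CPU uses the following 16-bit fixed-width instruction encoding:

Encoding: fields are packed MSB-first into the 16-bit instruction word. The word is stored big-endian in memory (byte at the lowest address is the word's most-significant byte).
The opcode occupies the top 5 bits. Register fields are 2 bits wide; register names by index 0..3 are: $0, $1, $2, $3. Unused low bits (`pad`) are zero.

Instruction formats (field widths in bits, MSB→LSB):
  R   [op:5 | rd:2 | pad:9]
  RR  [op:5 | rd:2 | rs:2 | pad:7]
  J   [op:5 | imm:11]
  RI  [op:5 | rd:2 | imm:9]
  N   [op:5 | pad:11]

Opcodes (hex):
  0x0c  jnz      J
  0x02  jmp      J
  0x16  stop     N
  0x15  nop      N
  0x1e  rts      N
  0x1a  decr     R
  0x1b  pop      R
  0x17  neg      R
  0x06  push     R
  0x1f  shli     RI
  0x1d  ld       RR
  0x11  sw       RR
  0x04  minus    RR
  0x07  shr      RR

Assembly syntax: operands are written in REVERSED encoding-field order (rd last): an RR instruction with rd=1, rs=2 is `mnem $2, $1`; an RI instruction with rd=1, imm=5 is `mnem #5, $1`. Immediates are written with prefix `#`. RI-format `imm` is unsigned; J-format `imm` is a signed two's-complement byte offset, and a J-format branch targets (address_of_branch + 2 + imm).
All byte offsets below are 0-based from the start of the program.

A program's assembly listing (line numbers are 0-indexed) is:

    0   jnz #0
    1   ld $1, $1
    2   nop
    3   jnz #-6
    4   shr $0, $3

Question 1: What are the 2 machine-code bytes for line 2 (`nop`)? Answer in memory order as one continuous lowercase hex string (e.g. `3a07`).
a800

line 2 (nop): pack op=0x15:5|pad=0:11 = 0xa800; big→ a8 00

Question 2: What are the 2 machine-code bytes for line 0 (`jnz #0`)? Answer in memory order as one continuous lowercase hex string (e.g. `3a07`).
6000

0. jnz fields op=0xc:5|imm=0:11 → word 6000h → 60 00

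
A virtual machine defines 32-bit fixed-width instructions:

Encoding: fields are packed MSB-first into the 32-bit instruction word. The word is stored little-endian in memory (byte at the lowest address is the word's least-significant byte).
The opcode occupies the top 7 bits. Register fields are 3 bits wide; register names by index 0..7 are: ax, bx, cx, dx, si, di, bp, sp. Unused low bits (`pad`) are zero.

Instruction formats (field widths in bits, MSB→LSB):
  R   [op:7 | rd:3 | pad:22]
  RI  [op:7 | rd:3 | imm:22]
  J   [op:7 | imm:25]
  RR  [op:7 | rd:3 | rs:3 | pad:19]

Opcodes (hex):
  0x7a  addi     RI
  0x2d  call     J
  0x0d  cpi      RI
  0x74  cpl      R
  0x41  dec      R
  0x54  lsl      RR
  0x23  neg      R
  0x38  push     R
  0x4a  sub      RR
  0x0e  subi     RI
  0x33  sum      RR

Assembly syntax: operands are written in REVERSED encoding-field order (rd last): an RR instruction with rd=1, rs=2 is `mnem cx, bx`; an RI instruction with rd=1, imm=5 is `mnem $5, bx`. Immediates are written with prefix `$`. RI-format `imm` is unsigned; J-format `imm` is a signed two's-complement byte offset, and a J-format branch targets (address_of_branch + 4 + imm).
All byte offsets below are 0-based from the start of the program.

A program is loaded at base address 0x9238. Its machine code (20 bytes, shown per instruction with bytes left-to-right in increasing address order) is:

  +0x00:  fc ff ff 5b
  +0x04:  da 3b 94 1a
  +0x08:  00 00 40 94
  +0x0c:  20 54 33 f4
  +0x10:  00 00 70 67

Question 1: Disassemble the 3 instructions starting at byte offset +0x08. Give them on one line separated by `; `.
off 0x08: read 00 00 40 94 as little → 0x94400000
  op=0x94400000>>25=0x4a ⇒ sub (RR)
  rd@[24:22]=0x1 ⇒ bx
  rs@[21:19]=0x0 ⇒ ax
off 0x0c: read 20 54 33 f4 as little → 0xf4335420
  op=0xf4335420>>25=0x7a ⇒ addi (RI)
  rd@[24:22]=0x0 ⇒ ax
  imm@[21:0]=0x335420 ⇒ $3363872
off 0x10: read 00 00 70 67 as little → 0x67700000
  op=0x67700000>>25=0x33 ⇒ sum (RR)
  rd@[24:22]=0x5 ⇒ di
  rs@[21:19]=0x6 ⇒ bp

sub ax, bx; addi $3363872, ax; sum bp, di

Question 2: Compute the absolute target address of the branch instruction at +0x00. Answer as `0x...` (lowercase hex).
0x9238

[00] fc ff ff 5b → 0x5bfffffc
  opcode bits[31:25]=0x2d: call/J
  imm@[24:0]=0x1fffffc (s25→-4) ⇒ $-4
  target = base 0x9238 + off 0x00 + 4 + imm -4 = 0x9238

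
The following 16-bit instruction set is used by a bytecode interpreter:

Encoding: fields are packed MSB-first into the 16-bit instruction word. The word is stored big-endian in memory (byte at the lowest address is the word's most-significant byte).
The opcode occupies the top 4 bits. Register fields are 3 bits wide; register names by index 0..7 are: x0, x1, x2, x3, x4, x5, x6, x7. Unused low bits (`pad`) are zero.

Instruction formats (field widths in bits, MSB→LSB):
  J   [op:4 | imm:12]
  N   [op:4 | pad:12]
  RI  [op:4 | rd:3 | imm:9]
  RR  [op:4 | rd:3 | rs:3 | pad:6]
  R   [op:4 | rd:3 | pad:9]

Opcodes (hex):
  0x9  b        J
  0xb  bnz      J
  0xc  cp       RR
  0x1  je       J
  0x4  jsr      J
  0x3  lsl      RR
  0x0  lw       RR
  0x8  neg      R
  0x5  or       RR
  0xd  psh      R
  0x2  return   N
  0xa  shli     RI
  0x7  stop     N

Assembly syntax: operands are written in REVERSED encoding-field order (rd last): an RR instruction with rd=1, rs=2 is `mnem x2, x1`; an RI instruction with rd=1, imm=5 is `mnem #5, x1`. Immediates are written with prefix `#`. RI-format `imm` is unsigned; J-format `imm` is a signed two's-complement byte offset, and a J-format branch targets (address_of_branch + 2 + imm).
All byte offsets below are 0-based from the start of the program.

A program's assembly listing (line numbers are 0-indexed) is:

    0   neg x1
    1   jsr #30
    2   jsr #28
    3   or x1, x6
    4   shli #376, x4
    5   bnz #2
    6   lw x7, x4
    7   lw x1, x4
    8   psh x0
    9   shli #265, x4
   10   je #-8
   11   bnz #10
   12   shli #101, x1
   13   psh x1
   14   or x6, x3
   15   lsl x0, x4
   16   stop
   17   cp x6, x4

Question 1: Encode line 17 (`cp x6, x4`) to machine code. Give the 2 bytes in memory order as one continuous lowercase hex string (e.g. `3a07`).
L17: cp op=0xc:4|rd=4:3|rs=6:3|pad=0:6 ⇒ 0xc980 ⇒ big c9 80

c980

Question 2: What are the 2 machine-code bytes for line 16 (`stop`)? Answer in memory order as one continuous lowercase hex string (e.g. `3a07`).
16. stop fields op=0x7:4|pad=0:12 → word 7000h → 70 00

7000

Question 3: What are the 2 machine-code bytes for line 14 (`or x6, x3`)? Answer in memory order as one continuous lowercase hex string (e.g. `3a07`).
14. or fields op=0x5:4|rd=3:3|rs=6:3|pad=0:6 → word 5780h → 57 80

5780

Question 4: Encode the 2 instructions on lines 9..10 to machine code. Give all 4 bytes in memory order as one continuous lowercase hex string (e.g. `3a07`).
L9: shli op=0xa:4|rd=4:3|imm=265:9 ⇒ 0xa909 ⇒ big a9 09
L10: je op=0x1:4|imm=-8:12 ⇒ 0x1ff8 ⇒ big 1f f8

a9091ff8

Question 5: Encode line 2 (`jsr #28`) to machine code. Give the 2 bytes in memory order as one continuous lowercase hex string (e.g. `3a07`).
L2: jsr op=0x4:4|imm=28:12 ⇒ 0x401c ⇒ big 40 1c

401c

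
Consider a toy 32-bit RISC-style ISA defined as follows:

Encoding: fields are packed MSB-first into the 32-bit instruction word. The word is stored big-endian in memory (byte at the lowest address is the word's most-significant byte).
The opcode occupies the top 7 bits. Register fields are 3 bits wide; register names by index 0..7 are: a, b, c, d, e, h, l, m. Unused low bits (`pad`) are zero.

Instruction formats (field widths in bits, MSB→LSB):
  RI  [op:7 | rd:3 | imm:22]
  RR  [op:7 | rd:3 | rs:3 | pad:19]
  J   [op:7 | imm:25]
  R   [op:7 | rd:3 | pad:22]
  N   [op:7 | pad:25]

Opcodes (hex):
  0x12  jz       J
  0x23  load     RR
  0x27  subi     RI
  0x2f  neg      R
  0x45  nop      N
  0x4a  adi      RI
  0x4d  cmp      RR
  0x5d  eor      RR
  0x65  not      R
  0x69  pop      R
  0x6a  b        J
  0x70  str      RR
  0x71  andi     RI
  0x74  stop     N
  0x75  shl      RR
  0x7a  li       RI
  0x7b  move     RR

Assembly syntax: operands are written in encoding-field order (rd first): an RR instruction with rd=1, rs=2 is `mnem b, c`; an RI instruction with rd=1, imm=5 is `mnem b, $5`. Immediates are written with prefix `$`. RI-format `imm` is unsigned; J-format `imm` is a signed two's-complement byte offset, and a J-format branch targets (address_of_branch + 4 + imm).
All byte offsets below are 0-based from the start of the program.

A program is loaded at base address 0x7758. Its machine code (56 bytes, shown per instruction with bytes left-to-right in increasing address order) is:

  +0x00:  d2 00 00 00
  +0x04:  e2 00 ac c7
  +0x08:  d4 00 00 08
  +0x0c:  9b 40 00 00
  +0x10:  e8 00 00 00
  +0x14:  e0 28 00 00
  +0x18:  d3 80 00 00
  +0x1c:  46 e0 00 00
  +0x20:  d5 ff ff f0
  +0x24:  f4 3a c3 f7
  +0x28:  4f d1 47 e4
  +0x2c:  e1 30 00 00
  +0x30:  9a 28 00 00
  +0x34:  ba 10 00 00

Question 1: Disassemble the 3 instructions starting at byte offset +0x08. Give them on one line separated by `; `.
[08] d4 00 00 08 → 0xd4000008
  top 7b → 0x6a → b [J]
  imm: (w>>0)&0x1ffffff=0x8 → $8
[0c] 9b 40 00 00 → 0x9b400000
  top 7b → 0x4d → cmp [RR]
  rd: (w>>22)&0x7=0x5 → h
  rs: (w>>19)&0x7=0x0 → a
[10] e8 00 00 00 → 0xe8000000
  top 7b → 0x74 → stop [N]

b $8; cmp h, a; stop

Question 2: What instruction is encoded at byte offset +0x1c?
load d, e

+0x1c: 46 e0 00 00 ⇒ word 0x46e00000 (big)
  op=0x46e00000>>25=0x23 ⇒ load (RR)
  rd: (w>>22)&0x7=0x3 → d
  rs: (w>>19)&0x7=0x4 → e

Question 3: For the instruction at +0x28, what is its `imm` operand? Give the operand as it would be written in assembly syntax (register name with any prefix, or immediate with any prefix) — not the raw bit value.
$1132516

off 0x28: read 4f d1 47 e4 as big → 0x4fd147e4
  top 7b → 0x27 → subi [RI]
  rd: (w>>22)&0x7=0x7 → m
  imm: (w>>0)&0x3fffff=0x1147e4 → $1132516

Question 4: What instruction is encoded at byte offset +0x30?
cmp a, h

[30] 9a 28 00 00 → 0x9a280000
  op=0x9a280000>>25=0x4d ⇒ cmp (RR)
  rd@[24:22]=0x0 ⇒ a
  rs@[21:19]=0x5 ⇒ h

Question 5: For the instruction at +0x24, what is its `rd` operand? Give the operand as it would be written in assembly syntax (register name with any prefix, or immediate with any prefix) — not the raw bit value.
+0x24: f4 3a c3 f7 ⇒ word 0xf43ac3f7 (big)
  op=0xf43ac3f7>>25=0x7a ⇒ li (RI)
  rd@[24:22]=0x0 ⇒ a
  imm@[21:0]=0x3ac3f7 ⇒ $3851255

a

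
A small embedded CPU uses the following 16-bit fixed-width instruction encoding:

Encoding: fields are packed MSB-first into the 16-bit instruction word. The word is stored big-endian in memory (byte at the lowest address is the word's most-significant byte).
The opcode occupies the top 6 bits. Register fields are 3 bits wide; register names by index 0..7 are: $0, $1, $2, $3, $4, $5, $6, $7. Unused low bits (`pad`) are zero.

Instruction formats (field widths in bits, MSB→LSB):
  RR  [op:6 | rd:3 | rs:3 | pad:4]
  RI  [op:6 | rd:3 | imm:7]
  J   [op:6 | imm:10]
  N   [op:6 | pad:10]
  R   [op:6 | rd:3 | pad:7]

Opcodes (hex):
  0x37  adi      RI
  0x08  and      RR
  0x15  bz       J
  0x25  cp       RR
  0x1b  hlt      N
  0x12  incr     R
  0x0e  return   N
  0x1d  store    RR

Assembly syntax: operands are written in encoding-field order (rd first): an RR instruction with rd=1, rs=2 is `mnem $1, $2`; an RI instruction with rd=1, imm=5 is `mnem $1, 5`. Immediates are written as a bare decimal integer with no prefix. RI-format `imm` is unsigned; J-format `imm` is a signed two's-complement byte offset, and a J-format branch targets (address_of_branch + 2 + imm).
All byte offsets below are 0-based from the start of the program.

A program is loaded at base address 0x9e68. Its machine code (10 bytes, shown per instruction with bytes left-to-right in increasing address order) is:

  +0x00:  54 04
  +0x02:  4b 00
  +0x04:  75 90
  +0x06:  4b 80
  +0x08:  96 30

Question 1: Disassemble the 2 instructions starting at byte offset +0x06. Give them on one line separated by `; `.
@+06  big-endian(4b 80) = 0x4b80
  op=0x4b80>>10=0x12 ⇒ incr (R)
  rd@[9:7]=0x7 ⇒ $7
@+08  big-endian(96 30) = 0x9630
  op=0x9630>>10=0x25 ⇒ cp (RR)
  rd@[9:7]=0x4 ⇒ $4
  rs@[6:4]=0x3 ⇒ $3

incr $7; cp $4, $3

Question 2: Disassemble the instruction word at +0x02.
incr $6

off 0x02: read 4b 00 as big → 0x4b00
  top 6b → 0x12 → incr [R]
  [9:7] rd=6 = $6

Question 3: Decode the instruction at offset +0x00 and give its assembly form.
[00] 54 04 → 0x5404
  op=0x5404>>10=0x15 ⇒ bz (J)
  imm@[9:0]=0x4 ⇒ 4

bz 4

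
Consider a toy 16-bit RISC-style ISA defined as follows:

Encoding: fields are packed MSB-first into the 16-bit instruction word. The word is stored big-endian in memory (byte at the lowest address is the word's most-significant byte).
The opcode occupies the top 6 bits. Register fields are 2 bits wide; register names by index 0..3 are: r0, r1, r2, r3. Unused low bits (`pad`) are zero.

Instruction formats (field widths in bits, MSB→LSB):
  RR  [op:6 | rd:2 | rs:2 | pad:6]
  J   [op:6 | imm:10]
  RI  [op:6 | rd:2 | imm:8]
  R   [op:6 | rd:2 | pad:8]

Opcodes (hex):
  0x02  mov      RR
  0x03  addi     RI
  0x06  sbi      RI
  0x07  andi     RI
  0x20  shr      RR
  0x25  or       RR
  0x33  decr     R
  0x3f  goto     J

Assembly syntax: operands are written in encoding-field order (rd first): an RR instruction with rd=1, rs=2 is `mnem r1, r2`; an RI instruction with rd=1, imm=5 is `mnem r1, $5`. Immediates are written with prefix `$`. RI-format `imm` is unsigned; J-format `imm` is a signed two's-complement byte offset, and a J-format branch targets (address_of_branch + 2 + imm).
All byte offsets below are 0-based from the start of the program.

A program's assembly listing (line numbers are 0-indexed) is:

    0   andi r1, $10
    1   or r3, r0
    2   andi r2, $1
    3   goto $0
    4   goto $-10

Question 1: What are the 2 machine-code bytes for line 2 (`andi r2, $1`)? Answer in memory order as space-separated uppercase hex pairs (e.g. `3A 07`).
1E 01

line 2 (andi): pack op=0x7:6|rd=2:2|imm=1:8 = 0x1e01; big→ 1e 01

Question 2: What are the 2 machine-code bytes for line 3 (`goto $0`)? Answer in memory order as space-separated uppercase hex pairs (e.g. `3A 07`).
FC 00

L3: goto op=0x3f:6|imm=0:10 ⇒ 0xfc00 ⇒ big fc 00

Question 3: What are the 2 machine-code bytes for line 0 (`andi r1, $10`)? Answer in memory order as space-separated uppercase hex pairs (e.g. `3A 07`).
line 0 (andi): pack op=0x7:6|rd=1:2|imm=10:8 = 0x1d0a; big→ 1d 0a

1D 0A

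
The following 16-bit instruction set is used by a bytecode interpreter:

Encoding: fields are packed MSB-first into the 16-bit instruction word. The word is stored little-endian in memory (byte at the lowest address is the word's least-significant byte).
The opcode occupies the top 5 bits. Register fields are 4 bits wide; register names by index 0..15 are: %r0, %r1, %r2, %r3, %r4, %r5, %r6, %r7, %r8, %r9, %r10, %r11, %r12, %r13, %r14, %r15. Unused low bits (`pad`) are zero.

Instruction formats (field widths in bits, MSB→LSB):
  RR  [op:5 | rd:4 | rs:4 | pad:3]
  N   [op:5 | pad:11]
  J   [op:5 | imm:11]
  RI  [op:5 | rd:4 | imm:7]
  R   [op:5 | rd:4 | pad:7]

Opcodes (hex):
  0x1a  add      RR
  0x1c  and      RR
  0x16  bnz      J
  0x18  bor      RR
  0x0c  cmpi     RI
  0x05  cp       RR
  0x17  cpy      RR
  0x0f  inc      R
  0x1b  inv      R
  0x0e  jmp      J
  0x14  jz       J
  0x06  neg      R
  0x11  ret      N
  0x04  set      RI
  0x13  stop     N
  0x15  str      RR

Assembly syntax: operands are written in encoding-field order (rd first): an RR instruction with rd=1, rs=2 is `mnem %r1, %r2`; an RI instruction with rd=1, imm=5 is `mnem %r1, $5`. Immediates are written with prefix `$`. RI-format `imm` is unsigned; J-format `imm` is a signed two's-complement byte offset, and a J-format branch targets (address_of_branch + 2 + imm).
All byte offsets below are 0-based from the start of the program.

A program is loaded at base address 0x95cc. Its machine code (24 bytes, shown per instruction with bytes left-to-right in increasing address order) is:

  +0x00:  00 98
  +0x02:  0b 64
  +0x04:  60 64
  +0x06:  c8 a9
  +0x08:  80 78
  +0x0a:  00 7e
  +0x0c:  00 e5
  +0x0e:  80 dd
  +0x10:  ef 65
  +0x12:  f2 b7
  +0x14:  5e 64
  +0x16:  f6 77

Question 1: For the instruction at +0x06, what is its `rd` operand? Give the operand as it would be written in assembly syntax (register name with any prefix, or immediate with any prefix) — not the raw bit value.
off 0x06: read c8 a9 as little → 0xa9c8
  op=0xa9c8>>11=0x15 ⇒ str (RR)
  [10:7] rd=3 = %r3
  [6:3] rs=9 = %r9

%r3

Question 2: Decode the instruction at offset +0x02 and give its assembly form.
+0x02: 0b 64 ⇒ word 0x640b (little)
  op=0x640b>>11=0xc ⇒ cmpi (RI)
  [10:7] rd=8 = %r8
  [6:0] imm=11 = $11

cmpi %r8, $11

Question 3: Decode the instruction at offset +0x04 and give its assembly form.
@+04  little-endian(60 64) = 0x6460
  top 5b → 0xc → cmpi [RI]
  rd@[10:7]=0x8 ⇒ %r8
  imm@[6:0]=0x60 ⇒ $96

cmpi %r8, $96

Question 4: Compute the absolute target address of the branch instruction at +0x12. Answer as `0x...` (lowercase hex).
0x95d2

off 0x12: read f2 b7 as little → 0xb7f2
  op=0xb7f2>>11=0x16 ⇒ bnz (J)
  imm: (w>>0)&0x7ff=0x7f2 (s11→-14) → $-14
  target = base 0x95cc + off 0x12 + 2 + imm -14 = 0x95d2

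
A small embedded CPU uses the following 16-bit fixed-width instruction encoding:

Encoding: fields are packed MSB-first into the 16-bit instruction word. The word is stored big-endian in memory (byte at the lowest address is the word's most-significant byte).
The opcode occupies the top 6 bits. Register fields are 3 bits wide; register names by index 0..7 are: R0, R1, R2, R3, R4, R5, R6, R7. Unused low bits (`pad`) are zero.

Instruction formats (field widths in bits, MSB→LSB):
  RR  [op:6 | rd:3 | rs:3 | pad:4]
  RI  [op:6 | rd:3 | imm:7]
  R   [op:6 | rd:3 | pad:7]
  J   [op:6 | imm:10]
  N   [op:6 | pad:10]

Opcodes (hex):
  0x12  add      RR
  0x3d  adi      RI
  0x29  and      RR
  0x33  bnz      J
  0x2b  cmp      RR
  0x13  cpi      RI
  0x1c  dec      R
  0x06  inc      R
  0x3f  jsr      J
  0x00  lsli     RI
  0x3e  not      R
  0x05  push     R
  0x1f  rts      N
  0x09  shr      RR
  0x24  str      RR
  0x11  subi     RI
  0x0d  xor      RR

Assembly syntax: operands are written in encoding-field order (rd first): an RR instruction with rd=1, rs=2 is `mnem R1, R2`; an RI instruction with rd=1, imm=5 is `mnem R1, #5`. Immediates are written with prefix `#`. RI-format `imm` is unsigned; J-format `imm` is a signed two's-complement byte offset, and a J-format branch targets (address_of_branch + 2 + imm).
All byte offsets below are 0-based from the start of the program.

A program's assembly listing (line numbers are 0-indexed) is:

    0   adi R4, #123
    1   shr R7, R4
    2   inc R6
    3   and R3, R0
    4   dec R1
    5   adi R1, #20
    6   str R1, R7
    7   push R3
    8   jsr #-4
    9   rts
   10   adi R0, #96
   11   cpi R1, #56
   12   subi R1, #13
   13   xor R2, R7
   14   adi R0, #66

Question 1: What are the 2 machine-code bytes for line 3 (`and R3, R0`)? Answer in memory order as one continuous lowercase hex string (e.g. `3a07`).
3. and fields op=0x29:6|rd=3:3|rs=0:3|pad=0:4 → word a580h → a5 80

a580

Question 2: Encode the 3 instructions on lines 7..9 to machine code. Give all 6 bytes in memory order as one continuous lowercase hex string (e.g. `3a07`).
L7: push op=0x5:6|rd=3:3|pad=0:7 ⇒ 0x1580 ⇒ big 15 80
L8: jsr op=0x3f:6|imm=-4:10 ⇒ 0xfffc ⇒ big ff fc
L9: rts op=0x1f:6|pad=0:10 ⇒ 0x7c00 ⇒ big 7c 00

1580fffc7c00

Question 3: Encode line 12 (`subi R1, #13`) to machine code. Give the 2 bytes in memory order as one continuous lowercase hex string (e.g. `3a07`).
12. subi fields op=0x11:6|rd=1:3|imm=13:7 → word 448dh → 44 8d

448d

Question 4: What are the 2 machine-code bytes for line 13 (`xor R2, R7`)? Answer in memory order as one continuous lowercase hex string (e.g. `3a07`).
3570

line 13 (xor): pack op=0xd:6|rd=2:3|rs=7:3|pad=0:4 = 0x3570; big→ 35 70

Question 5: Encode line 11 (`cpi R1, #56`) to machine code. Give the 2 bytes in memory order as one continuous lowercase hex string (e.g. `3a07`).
4cb8

11. cpi fields op=0x13:6|rd=1:3|imm=56:7 → word 4cb8h → 4c b8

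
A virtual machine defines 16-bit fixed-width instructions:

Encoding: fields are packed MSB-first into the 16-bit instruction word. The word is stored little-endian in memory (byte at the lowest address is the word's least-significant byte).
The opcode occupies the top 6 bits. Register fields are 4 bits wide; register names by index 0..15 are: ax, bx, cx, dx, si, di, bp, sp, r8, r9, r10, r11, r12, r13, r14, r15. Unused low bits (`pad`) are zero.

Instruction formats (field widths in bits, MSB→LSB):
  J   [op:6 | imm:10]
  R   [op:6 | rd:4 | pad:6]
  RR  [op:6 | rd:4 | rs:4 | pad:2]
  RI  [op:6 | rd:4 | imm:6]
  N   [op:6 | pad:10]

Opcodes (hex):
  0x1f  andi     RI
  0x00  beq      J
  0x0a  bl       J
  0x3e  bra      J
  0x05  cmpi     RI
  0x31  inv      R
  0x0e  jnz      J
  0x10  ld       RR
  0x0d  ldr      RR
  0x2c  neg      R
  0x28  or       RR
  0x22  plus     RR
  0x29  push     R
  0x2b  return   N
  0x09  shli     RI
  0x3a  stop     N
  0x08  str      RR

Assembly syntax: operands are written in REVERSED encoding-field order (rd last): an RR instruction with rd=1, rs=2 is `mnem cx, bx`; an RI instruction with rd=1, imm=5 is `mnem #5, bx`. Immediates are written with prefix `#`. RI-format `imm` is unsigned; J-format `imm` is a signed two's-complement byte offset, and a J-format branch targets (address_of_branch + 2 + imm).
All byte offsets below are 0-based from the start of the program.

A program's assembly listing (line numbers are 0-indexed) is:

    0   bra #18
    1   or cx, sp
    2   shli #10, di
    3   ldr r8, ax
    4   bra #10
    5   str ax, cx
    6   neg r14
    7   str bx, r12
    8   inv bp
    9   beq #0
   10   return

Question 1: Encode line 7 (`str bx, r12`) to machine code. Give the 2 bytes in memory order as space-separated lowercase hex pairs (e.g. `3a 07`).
04 23

line 7 (str): pack op=0x8:6|rd=12:4|rs=1:4|pad=0:2 = 0x2304; little→ 04 23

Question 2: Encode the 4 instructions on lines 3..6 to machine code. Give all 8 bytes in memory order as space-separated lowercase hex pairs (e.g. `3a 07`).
20 34 0a f8 80 20 80 b3

3. ldr fields op=0xd:6|rd=0:4|rs=8:4|pad=0:2 → word 3420h → 20 34
4. bra fields op=0x3e:6|imm=10:10 → word f80ah → 0a f8
5. str fields op=0x8:6|rd=2:4|rs=0:4|pad=0:2 → word 2080h → 80 20
6. neg fields op=0x2c:6|rd=14:4|pad=0:6 → word b380h → 80 b3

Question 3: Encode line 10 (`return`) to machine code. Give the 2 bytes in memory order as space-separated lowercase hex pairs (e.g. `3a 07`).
L10: return op=0x2b:6|pad=0:10 ⇒ 0xac00 ⇒ little 00 ac

00 ac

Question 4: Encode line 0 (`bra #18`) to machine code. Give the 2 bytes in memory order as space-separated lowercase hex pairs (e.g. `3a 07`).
0. bra fields op=0x3e:6|imm=18:10 → word f812h → 12 f8

12 f8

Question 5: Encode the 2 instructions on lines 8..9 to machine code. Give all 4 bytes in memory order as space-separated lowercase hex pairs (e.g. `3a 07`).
8. inv fields op=0x31:6|rd=6:4|pad=0:6 → word c580h → 80 c5
9. beq fields op=0x0:6|imm=0:10 → word 0000h → 00 00

80 c5 00 00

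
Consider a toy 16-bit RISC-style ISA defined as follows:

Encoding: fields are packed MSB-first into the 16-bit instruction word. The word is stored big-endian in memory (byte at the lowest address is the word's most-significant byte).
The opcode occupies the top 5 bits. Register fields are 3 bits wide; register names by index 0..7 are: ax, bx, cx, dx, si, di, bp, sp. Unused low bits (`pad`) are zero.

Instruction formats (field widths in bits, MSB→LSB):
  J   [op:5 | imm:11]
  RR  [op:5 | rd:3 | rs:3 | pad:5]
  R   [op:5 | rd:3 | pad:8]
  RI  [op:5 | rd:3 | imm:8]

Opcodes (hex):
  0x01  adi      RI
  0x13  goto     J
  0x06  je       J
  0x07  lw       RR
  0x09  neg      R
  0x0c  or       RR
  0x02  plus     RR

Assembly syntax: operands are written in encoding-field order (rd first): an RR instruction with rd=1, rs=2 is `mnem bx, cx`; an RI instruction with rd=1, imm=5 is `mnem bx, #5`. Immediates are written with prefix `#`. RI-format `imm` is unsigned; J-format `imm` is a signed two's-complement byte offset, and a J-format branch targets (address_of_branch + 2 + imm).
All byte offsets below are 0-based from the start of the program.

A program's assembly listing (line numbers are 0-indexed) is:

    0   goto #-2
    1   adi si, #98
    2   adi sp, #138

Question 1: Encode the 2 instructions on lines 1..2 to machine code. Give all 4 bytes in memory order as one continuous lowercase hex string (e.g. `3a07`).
0c620f8a

L1: adi op=0x1:5|rd=4:3|imm=98:8 ⇒ 0x0c62 ⇒ big 0c 62
L2: adi op=0x1:5|rd=7:3|imm=138:8 ⇒ 0x0f8a ⇒ big 0f 8a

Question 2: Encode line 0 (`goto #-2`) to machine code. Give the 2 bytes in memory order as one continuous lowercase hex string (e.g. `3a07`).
line 0 (goto): pack op=0x13:5|imm=-2:11 = 0x9ffe; big→ 9f fe

9ffe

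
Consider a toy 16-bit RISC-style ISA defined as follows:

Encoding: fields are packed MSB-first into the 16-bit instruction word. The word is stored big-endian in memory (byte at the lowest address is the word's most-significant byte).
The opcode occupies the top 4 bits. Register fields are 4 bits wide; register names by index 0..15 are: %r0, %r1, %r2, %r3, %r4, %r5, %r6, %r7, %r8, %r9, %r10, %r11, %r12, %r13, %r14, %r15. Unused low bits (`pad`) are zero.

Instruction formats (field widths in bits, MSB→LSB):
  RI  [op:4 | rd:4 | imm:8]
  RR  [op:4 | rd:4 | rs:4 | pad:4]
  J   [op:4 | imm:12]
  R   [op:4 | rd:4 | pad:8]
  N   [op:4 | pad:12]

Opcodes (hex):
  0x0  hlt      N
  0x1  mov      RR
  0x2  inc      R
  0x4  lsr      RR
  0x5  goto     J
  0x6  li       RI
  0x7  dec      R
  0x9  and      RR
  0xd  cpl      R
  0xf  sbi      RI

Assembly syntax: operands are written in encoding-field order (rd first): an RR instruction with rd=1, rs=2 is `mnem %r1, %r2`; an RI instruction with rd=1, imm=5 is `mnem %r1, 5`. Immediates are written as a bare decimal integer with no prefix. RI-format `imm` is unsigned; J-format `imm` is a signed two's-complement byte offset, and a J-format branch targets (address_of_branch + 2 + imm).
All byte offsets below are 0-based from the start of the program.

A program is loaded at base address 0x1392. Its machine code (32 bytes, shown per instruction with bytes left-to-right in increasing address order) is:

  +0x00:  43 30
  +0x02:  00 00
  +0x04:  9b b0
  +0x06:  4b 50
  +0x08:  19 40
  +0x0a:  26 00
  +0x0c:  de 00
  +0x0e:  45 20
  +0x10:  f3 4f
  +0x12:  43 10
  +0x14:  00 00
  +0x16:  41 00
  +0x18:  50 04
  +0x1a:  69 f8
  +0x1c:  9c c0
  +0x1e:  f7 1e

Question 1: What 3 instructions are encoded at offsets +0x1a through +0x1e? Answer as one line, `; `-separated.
off 0x1a: read 69 f8 as big → 0x69f8
  opcode bits[15:12]=0x6: li/RI
  [11:8] rd=9 = %r9
  [7:0] imm=248 = 248
off 0x1c: read 9c c0 as big → 0x9cc0
  opcode bits[15:12]=0x9: and/RR
  [11:8] rd=12 = %r12
  [7:4] rs=12 = %r12
off 0x1e: read f7 1e as big → 0xf71e
  opcode bits[15:12]=0xf: sbi/RI
  [11:8] rd=7 = %r7
  [7:0] imm=30 = 30

li %r9, 248; and %r12, %r12; sbi %r7, 30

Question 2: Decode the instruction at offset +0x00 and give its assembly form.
lsr %r3, %r3

[00] 43 30 → 0x4330
  opcode bits[15:12]=0x4: lsr/RR
  [11:8] rd=3 = %r3
  [7:4] rs=3 = %r3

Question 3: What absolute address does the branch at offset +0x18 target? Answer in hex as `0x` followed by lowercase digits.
+0x18: 50 04 ⇒ word 0x5004 (big)
  top 4b → 0x5 → goto [J]
  imm: (w>>0)&0xfff=0x4 → 4
  target = base 0x1392 + off 0x18 + 2 + imm 4 = 0x13b0

0x13b0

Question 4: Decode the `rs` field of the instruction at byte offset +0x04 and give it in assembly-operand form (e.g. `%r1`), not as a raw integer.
%r11

[04] 9b b0 → 0x9bb0
  opcode bits[15:12]=0x9: and/RR
  [11:8] rd=11 = %r11
  [7:4] rs=11 = %r11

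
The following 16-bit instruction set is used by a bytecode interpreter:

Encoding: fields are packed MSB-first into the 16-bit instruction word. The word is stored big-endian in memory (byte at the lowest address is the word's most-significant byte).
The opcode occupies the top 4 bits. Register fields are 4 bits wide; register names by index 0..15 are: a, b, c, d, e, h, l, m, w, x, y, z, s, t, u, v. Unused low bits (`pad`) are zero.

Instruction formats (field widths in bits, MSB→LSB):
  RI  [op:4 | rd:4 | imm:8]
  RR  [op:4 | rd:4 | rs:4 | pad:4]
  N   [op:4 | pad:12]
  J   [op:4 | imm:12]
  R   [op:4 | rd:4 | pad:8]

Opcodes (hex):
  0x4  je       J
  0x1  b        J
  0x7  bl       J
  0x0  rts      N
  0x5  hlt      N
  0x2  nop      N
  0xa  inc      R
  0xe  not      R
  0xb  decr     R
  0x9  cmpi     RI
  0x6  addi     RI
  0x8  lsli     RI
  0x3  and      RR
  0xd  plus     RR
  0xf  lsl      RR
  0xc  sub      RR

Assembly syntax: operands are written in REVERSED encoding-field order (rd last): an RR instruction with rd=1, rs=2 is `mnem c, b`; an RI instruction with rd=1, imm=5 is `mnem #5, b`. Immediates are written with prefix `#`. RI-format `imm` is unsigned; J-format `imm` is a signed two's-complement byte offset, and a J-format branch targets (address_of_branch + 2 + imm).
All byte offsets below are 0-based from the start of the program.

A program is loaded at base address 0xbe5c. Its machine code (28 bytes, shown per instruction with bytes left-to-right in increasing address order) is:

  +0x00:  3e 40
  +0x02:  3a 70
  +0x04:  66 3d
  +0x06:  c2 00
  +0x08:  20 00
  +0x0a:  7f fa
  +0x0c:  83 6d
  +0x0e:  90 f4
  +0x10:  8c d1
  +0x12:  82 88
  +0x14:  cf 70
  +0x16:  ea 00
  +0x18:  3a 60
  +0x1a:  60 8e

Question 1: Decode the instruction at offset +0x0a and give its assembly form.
[0a] 7f fa → 0x7ffa
  opcode bits[15:12]=0x7: bl/J
  imm: (w>>0)&0xfff=0xffa (s12→-6) → #-6

bl #-6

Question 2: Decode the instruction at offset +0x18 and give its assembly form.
and l, y

@+18  big-endian(3a 60) = 0x3a60
  top 4b → 0x3 → and [RR]
  [11:8] rd=10 = y
  [7:4] rs=6 = l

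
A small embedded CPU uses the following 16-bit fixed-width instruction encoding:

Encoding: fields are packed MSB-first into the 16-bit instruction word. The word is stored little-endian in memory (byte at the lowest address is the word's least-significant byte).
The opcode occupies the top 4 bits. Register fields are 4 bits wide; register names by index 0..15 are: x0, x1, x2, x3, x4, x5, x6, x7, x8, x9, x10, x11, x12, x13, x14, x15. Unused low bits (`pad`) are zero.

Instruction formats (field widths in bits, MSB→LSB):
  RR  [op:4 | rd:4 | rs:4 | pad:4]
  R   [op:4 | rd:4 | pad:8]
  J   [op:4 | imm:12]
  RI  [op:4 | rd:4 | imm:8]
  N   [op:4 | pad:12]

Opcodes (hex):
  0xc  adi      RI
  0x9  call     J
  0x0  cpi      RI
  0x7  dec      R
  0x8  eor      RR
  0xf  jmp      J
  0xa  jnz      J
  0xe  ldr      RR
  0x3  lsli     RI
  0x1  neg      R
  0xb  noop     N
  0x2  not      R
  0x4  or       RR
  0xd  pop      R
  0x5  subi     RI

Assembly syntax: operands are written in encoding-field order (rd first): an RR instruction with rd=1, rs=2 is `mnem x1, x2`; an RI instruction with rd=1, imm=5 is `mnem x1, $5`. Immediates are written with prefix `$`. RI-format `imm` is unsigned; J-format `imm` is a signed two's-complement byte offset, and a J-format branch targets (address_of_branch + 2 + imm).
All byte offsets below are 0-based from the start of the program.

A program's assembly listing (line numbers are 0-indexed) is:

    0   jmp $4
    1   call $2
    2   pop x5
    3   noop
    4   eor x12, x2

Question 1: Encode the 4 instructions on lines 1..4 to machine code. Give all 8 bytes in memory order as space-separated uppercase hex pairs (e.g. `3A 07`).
1. call fields op=0x9:4|imm=2:12 → word 9002h → 02 90
2. pop fields op=0xd:4|rd=5:4|pad=0:8 → word d500h → 00 d5
3. noop fields op=0xb:4|pad=0:12 → word b000h → 00 b0
4. eor fields op=0x8:4|rd=12:4|rs=2:4|pad=0:4 → word 8c20h → 20 8c

02 90 00 D5 00 B0 20 8C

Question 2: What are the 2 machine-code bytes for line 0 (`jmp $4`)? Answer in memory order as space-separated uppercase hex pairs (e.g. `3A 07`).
04 F0

L0: jmp op=0xf:4|imm=4:12 ⇒ 0xf004 ⇒ little 04 f0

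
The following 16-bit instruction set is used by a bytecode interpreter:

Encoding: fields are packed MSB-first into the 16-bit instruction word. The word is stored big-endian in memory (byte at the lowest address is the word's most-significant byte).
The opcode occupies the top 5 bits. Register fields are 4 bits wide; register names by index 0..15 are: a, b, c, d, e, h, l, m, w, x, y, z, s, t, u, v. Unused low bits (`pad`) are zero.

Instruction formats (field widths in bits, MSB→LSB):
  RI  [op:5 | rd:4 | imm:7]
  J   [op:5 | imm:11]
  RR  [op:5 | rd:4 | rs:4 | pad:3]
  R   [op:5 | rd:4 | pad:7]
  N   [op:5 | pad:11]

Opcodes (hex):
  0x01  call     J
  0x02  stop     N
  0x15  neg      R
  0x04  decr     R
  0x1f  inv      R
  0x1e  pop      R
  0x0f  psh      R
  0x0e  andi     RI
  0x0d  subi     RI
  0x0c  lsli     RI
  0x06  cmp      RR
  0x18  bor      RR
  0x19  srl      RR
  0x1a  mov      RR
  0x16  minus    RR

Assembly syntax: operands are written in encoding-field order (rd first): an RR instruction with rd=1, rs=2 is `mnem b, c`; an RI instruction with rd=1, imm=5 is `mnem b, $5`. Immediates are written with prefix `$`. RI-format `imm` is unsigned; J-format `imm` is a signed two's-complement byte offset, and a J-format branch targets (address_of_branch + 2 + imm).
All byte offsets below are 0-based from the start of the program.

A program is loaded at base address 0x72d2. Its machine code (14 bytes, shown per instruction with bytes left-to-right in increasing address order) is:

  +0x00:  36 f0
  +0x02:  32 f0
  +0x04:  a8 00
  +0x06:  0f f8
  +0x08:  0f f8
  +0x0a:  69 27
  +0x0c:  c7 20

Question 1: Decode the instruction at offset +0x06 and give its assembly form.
call $-8

[06] 0f f8 → 0x0ff8
  op=0x0ff8>>11=0x1 ⇒ call (J)
  imm: (w>>0)&0x7ff=0x7f8 (s11→-8) → $-8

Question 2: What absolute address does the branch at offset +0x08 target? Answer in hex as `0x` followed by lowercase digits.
+0x08: 0f f8 ⇒ word 0x0ff8 (big)
  op=0x0ff8>>11=0x1 ⇒ call (J)
  imm: (w>>0)&0x7ff=0x7f8 (s11→-8) → $-8
  target = base 0x72d2 + off 0x08 + 2 + imm -8 = 0x72d4

0x72d4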